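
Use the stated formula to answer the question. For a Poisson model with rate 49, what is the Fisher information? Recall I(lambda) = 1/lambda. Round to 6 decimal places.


Fisher information for Poisson: I(lambda) = 1/lambda.
lambda = 49.
I(lambda) = 1/49 = 0.020408

0.020408


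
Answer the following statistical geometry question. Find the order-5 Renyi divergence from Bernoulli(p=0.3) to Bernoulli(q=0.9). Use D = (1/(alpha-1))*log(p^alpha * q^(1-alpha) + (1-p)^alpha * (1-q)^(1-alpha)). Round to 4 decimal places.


Renyi divergence of order alpha between Bernoulli distributions:
D = (1/(alpha-1))*log(p^alpha * q^(1-alpha) + (1-p)^alpha * (1-q)^(1-alpha)).
alpha = 5, p = 0.3, q = 0.9.
p^alpha * q^(1-alpha) = 0.3^5 * 0.9^-4 = 0.003704.
(1-p)^alpha * (1-q)^(1-alpha) = 0.7^5 * 0.1^-4 = 1680.7.
sum = 0.003704 + 1680.7 = 1680.703704.
D = (1/4)*log(1680.703704) = 1.8567

1.8567


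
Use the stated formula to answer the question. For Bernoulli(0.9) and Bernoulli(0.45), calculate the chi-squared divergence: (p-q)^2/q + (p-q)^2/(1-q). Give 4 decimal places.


Chi-squared divergence between Bernoulli distributions:
chi^2 = (p-q)^2/q + (p-q)^2/(1-q).
p = 0.9, q = 0.45, p-q = 0.45.
(p-q)^2 = 0.2025.
term1 = 0.2025/0.45 = 0.45.
term2 = 0.2025/0.55 = 0.368182.
chi^2 = 0.45 + 0.368182 = 0.8182

0.8182


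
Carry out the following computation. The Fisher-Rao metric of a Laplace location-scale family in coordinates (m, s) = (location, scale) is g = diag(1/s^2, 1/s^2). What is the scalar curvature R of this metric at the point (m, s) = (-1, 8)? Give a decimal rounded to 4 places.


The metric has the form g = (A dm^2 + B ds^2)/s^2 with A = 1, B = 1.
Substitute u = sqrt(A/B)*m: g = B*(du^2 + ds^2)/s^2, i.e. B times the
Poincare upper half-plane metric, which has constant Gaussian curvature -1.
Scaling a 2D metric by a constant c divides the Gaussian curvature by c,
so K = -1/B = -1/(1) = -1.0000 everywhere (the point (m, s) = (-1, 8) is irrelevant:
the curvature is constant).
Scalar curvature in dimension 2: R = 2K = -2/(1) = -2.0000.

-2.0000


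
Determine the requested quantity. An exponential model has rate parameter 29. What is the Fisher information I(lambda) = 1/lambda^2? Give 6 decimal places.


Fisher information for exponential: I(lambda) = 1/lambda^2.
lambda = 29, lambda^2 = 841.
I = 1/841 = 0.001189

0.001189


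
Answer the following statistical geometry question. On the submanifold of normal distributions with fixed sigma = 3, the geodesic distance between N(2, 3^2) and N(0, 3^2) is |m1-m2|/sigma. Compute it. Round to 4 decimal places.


On the fixed-variance normal subfamily, geodesic distance = |m1-m2|/sigma.
|2 - 0| = 2.
sigma = 3.
d = 2/3 = 0.6667

0.6667


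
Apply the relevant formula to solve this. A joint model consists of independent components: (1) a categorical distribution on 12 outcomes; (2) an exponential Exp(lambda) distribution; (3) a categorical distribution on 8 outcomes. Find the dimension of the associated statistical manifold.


The dimension of a statistical manifold equals the number of free
(independent) real parameters of the model. For a product of independent
blocks the parameter counts add.
- categorical on 12 outcomes (probabilities sum to 1): 12-1 = 11.
- exponential (lambda): 1.
- categorical on 8 outcomes (probabilities sum to 1): 8-1 = 7.
Total = 11 + 1 + 7 = 19.
Dimension = 19

19


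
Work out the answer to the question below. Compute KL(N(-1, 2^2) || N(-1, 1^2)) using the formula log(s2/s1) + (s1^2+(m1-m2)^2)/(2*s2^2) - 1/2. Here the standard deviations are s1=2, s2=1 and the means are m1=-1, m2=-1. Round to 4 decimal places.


KL divergence between normal distributions:
KL = log(s2/s1) + (s1^2 + (m1-m2)^2)/(2*s2^2) - 1/2.
log(1/2) = -0.693147.
(2^2 + (-1--1)^2)/(2*1^2) = (4 + 0)/2 = 2.0.
KL = -0.693147 + 2.0 - 0.5 = 0.8069

0.8069


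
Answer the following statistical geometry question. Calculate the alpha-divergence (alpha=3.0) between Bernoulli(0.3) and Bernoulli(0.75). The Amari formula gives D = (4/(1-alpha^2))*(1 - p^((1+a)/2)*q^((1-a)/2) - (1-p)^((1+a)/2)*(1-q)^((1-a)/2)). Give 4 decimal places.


Amari alpha-divergence:
D = (4/(1-alpha^2))*(1 - p^((1+a)/2)*q^((1-a)/2) - (1-p)^((1+a)/2)*(1-q)^((1-a)/2)).
alpha = 3.0, p = 0.3, q = 0.75.
e1 = (1+alpha)/2 = 2.0, e2 = (1-alpha)/2 = -1.0.
t1 = p^e1 * q^e2 = 0.3^2.0 * 0.75^-1.0 = 0.12.
t2 = (1-p)^e1 * (1-q)^e2 = 0.7^2.0 * 0.25^-1.0 = 1.96.
4/(1-alpha^2) = -0.5.
D = -0.5*(1 - 0.12 - 1.96) = 0.5400

0.5400


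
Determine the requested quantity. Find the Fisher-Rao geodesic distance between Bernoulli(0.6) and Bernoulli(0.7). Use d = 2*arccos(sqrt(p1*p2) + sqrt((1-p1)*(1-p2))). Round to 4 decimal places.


Geodesic distance on Bernoulli manifold:
d(p1,p2) = 2*arccos(sqrt(p1*p2) + sqrt((1-p1)*(1-p2))).
sqrt(p1*p2) = sqrt(0.6*0.7) = 0.648074.
sqrt((1-p1)*(1-p2)) = sqrt(0.4*0.3) = 0.34641.
arg = 0.648074 + 0.34641 = 0.994484.
d = 2*arccos(0.994484) = 0.2102

0.2102


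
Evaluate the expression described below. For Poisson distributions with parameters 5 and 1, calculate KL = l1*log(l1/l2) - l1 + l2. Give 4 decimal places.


KL divergence for Poisson:
KL = l1*log(l1/l2) - l1 + l2.
l1 = 5, l2 = 1.
log(5/1) = 1.609438.
l1*log(l1/l2) = 5 * 1.609438 = 8.04719.
KL = 8.04719 - 5 + 1 = 4.0472

4.0472


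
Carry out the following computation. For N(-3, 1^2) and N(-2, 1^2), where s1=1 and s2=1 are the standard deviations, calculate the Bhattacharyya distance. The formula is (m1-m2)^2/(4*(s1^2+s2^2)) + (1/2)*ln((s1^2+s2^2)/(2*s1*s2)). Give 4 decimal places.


Bhattacharyya distance between two Gaussians:
DB = (m1-m2)^2/(4*(s1^2+s2^2)) + (1/2)*ln((s1^2+s2^2)/(2*s1*s2)).
(m1-m2)^2 = (-1)^2 = 1.
s1^2+s2^2 = 1 + 1 = 2.
term1 = 1/8 = 0.125.
term2 = 0.5*ln(2/2.0) = 0.0.
DB = 0.125 + 0.0 = 0.1250

0.1250


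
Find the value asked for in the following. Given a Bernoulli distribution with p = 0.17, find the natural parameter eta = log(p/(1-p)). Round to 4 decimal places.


Natural parameter for Bernoulli: eta = log(p/(1-p)).
p = 0.17, 1-p = 0.83.
p/(1-p) = 0.204819.
eta = log(0.204819) = -1.5856

-1.5856


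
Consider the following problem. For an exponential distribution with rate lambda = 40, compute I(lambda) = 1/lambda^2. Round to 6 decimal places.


Fisher information for exponential: I(lambda) = 1/lambda^2.
lambda = 40, lambda^2 = 1600.
I = 1/1600 = 0.000625

0.000625


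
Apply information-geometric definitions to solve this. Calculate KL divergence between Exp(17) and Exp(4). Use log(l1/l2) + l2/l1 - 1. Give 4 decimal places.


KL divergence for exponential family:
KL = log(l1/l2) + l2/l1 - 1.
log(17/4) = 1.446919.
4/17 = 0.235294.
KL = 1.446919 + 0.235294 - 1 = 0.6822

0.6822


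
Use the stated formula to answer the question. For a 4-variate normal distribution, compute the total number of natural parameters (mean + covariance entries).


Exponential family dimension calculation:
For 4-dim MVN: mean has 4 params, covariance has 4*5/2 = 10 unique entries.
Total dim = 4 + 10 = 14.

14


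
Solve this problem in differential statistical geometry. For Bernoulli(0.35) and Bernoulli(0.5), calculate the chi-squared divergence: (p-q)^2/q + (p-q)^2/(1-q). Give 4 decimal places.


Chi-squared divergence between Bernoulli distributions:
chi^2 = (p-q)^2/q + (p-q)^2/(1-q).
p = 0.35, q = 0.5, p-q = -0.15.
(p-q)^2 = 0.0225.
term1 = 0.0225/0.5 = 0.045.
term2 = 0.0225/0.5 = 0.045.
chi^2 = 0.045 + 0.045 = 0.0900

0.0900


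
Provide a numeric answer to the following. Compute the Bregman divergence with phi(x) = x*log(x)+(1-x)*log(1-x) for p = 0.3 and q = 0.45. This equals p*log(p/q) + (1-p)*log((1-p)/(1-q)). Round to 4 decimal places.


Bregman divergence with negative entropy generator:
D = p*log(p/q) + (1-p)*log((1-p)/(1-q)).
p = 0.3, q = 0.45.
p*log(p/q) = 0.3*log(0.3/0.45) = -0.12164.
(1-p)*log((1-p)/(1-q)) = 0.7*log(0.7/0.55) = 0.168813.
D = -0.12164 + 0.168813 = 0.0472

0.0472


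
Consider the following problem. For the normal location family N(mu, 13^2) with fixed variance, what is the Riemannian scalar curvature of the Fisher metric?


This family has a single free parameter, so its statistical manifold
is 1-dimensional. The Riemann curvature tensor of any 1-dimensional
Riemannian manifold vanishes identically, so R = 0.

0


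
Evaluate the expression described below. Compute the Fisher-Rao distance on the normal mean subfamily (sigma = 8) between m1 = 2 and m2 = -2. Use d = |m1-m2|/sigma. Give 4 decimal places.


On the fixed-variance normal subfamily, geodesic distance = |m1-m2|/sigma.
|2 - -2| = 4.
sigma = 8.
d = 4/8 = 0.5000

0.5000


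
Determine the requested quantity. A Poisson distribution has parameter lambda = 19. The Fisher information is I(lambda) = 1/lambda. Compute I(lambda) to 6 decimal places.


Fisher information for Poisson: I(lambda) = 1/lambda.
lambda = 19.
I(lambda) = 1/19 = 0.052632

0.052632


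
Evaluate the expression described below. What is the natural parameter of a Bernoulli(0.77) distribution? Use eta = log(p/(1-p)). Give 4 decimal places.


Natural parameter for Bernoulli: eta = log(p/(1-p)).
p = 0.77, 1-p = 0.23.
p/(1-p) = 3.347826.
eta = log(3.347826) = 1.2083

1.2083


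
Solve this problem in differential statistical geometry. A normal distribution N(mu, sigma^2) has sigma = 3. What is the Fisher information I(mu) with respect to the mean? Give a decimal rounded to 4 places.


The Fisher information for the mean of a normal distribution is I(mu) = 1/sigma^2.
sigma = 3, so sigma^2 = 9.
I(mu) = 1/9 = 0.1111

0.1111


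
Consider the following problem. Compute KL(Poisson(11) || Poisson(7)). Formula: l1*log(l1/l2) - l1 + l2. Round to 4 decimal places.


KL divergence for Poisson:
KL = l1*log(l1/l2) - l1 + l2.
l1 = 11, l2 = 7.
log(11/7) = 0.451985.
l1*log(l1/l2) = 11 * 0.451985 = 4.971836.
KL = 4.971836 - 11 + 7 = 0.9718

0.9718


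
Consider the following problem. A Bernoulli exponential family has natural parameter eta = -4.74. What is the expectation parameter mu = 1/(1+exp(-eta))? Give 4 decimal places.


Dual coordinate (expectation parameter) for Bernoulli:
mu = 1/(1+exp(-eta)).
eta = -4.74.
exp(-eta) = exp(4.74) = 114.434202.
mu = 1/(1+114.434202) = 0.0087

0.0087


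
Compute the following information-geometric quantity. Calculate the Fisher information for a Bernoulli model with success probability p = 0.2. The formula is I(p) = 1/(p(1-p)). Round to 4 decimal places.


For Bernoulli(p), Fisher information is I(p) = 1/(p*(1-p)).
p = 0.2, 1-p = 0.8.
p*(1-p) = 0.16.
I(p) = 1/0.16 = 6.2500

6.2500


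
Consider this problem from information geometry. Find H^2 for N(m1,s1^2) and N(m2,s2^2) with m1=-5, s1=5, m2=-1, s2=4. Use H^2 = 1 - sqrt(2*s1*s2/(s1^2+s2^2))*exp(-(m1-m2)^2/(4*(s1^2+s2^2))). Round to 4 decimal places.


Squared Hellinger distance for Gaussians:
H^2 = 1 - sqrt(2*s1*s2/(s1^2+s2^2)) * exp(-(m1-m2)^2/(4*(s1^2+s2^2))).
s1^2 = 25, s2^2 = 16, s1^2+s2^2 = 41.
sqrt(2*5*4/(41)) = 0.98773.
(m1-m2)^2 = (-4)^2 = 16.
exp(-16/(4*41)) = exp(-0.097561) = 0.907047.
H^2 = 1 - 0.98773*0.907047 = 0.1041

0.1041


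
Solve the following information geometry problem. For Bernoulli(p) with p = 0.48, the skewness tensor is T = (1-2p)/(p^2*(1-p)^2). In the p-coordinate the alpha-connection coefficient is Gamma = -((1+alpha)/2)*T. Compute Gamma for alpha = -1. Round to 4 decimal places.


Skewness (Amari-Chentsov) tensor: T = (1-2p)/(p^2*(1-p)^2).
p = 0.48, 1-2p = 0.04, p^2 = 0.2304, (1-p)^2 = 0.2704.
T = 0.04/(0.2304 * 0.2704) = 0.642053.
In the p-coordinate, Gamma^(alpha) = Gamma^(0) - (alpha/2)*T with Gamma^(0) = (1/2)*g'(p) = -T/2,
so Gamma^(alpha) = -((1+alpha)/2)*T.
alpha = -1, -(1+alpha)/2 = 0.0.
Gamma = 0.0 * 0.642053 = 0.0000

0.0000


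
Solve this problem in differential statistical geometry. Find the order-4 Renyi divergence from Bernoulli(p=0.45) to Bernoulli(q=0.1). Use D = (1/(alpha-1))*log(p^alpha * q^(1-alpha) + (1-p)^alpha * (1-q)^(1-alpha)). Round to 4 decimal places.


Renyi divergence of order alpha between Bernoulli distributions:
D = (1/(alpha-1))*log(p^alpha * q^(1-alpha) + (1-p)^alpha * (1-q)^(1-alpha)).
alpha = 4, p = 0.45, q = 0.1.
p^alpha * q^(1-alpha) = 0.45^4 * 0.1^-3 = 41.00625.
(1-p)^alpha * (1-q)^(1-alpha) = 0.55^4 * 0.9^-3 = 0.125523.
sum = 41.00625 + 0.125523 = 41.131773.
D = (1/3)*log(41.131773) = 1.2389

1.2389


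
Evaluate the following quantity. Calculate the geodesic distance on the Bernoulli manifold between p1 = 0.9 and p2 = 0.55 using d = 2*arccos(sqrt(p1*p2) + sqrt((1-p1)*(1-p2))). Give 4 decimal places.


Geodesic distance on Bernoulli manifold:
d(p1,p2) = 2*arccos(sqrt(p1*p2) + sqrt((1-p1)*(1-p2))).
sqrt(p1*p2) = sqrt(0.9*0.55) = 0.703562.
sqrt((1-p1)*(1-p2)) = sqrt(0.1*0.45) = 0.212132.
arg = 0.703562 + 0.212132 = 0.915694.
d = 2*arccos(0.915694) = 0.8271

0.8271


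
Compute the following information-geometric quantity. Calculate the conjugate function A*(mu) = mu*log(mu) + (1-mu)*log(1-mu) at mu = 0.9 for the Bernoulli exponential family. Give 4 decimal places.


Legendre transform for Bernoulli:
A*(mu) = mu*log(mu) + (1-mu)*log(1-mu).
mu = 0.9, 1-mu = 0.1.
mu*log(mu) = 0.9*log(0.9) = -0.094824.
(1-mu)*log(1-mu) = 0.1*log(0.1) = -0.230259.
A* = -0.094824 + -0.230259 = -0.3251

-0.3251


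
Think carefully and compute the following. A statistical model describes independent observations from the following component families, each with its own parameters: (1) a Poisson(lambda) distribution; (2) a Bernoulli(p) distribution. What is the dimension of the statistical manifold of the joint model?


The dimension of a statistical manifold equals the number of free
(independent) real parameters of the model. For a product of independent
blocks the parameter counts add.
- Poisson (lambda): 1.
- Bernoulli (p): 1.
Total = 1 + 1 = 2.
Dimension = 2

2


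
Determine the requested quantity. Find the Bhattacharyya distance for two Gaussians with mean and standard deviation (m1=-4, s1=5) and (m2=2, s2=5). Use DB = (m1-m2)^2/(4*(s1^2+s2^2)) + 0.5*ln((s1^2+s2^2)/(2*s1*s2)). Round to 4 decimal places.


Bhattacharyya distance between two Gaussians:
DB = (m1-m2)^2/(4*(s1^2+s2^2)) + (1/2)*ln((s1^2+s2^2)/(2*s1*s2)).
(m1-m2)^2 = (-6)^2 = 36.
s1^2+s2^2 = 25 + 25 = 50.
term1 = 36/200 = 0.18.
term2 = 0.5*ln(50/50.0) = 0.0.
DB = 0.18 + 0.0 = 0.1800

0.1800


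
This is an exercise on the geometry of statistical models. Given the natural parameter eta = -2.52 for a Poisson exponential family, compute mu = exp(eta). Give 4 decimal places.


Expectation parameter for Poisson exponential family:
mu = exp(eta).
eta = -2.52.
mu = exp(-2.52) = 0.0805

0.0805


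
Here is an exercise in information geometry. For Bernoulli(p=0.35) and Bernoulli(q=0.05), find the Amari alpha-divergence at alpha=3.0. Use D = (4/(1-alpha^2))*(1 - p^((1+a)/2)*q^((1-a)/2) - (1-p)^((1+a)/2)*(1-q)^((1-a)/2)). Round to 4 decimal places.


Amari alpha-divergence:
D = (4/(1-alpha^2))*(1 - p^((1+a)/2)*q^((1-a)/2) - (1-p)^((1+a)/2)*(1-q)^((1-a)/2)).
alpha = 3.0, p = 0.35, q = 0.05.
e1 = (1+alpha)/2 = 2.0, e2 = (1-alpha)/2 = -1.0.
t1 = p^e1 * q^e2 = 0.35^2.0 * 0.05^-1.0 = 2.45.
t2 = (1-p)^e1 * (1-q)^e2 = 0.65^2.0 * 0.95^-1.0 = 0.444737.
4/(1-alpha^2) = -0.5.
D = -0.5*(1 - 2.45 - 0.444737) = 0.9474

0.9474


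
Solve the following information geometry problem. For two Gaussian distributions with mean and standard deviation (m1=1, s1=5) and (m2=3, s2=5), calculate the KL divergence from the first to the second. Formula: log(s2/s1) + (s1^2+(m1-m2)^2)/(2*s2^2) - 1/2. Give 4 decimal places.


KL divergence between normal distributions:
KL = log(s2/s1) + (s1^2 + (m1-m2)^2)/(2*s2^2) - 1/2.
log(5/5) = 0.0.
(5^2 + (1-3)^2)/(2*5^2) = (25 + 4)/50 = 0.58.
KL = 0.0 + 0.58 - 0.5 = 0.0800

0.0800


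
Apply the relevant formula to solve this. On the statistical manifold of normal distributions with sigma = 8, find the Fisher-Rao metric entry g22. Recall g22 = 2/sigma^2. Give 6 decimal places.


For the 2-parameter normal family, the Fisher metric has:
  g11 = 1/sigma^2, g22 = 2/sigma^2.
sigma = 8, sigma^2 = 64.
g22 = 0.031250

0.031250


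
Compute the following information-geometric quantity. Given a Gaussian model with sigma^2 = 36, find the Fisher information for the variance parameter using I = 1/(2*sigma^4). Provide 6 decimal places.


Fisher information for variance: I(sigma^2) = 1/(2*sigma^4).
sigma^2 = 36, so sigma^4 = 1296.
I = 1/(2*1296) = 1/2592 = 0.000386

0.000386


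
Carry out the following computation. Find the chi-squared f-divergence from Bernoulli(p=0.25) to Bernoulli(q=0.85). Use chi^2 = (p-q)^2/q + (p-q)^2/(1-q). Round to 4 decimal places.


Chi-squared divergence between Bernoulli distributions:
chi^2 = (p-q)^2/q + (p-q)^2/(1-q).
p = 0.25, q = 0.85, p-q = -0.6.
(p-q)^2 = 0.36.
term1 = 0.36/0.85 = 0.423529.
term2 = 0.36/0.15 = 2.4.
chi^2 = 0.423529 + 2.4 = 2.8235

2.8235


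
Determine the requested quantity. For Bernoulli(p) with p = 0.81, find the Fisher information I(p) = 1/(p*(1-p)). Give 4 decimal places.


For Bernoulli(p), Fisher information is I(p) = 1/(p*(1-p)).
p = 0.81, 1-p = 0.19.
p*(1-p) = 0.1539.
I(p) = 1/0.1539 = 6.4977

6.4977


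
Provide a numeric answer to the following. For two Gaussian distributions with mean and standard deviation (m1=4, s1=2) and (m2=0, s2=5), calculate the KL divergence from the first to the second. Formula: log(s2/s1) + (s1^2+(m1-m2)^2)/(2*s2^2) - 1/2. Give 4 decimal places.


KL divergence between normal distributions:
KL = log(s2/s1) + (s1^2 + (m1-m2)^2)/(2*s2^2) - 1/2.
log(5/2) = 0.916291.
(2^2 + (4-0)^2)/(2*5^2) = (4 + 16)/50 = 0.4.
KL = 0.916291 + 0.4 - 0.5 = 0.8163

0.8163


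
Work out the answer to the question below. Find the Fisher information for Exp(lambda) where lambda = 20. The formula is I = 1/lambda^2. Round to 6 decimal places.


Fisher information for exponential: I(lambda) = 1/lambda^2.
lambda = 20, lambda^2 = 400.
I = 1/400 = 0.002500

0.002500


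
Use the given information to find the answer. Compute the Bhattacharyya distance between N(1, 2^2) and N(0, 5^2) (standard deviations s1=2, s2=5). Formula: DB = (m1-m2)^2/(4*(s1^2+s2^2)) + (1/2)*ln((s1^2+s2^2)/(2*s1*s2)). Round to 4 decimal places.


Bhattacharyya distance between two Gaussians:
DB = (m1-m2)^2/(4*(s1^2+s2^2)) + (1/2)*ln((s1^2+s2^2)/(2*s1*s2)).
(m1-m2)^2 = (1)^2 = 1.
s1^2+s2^2 = 4 + 25 = 29.
term1 = 1/116 = 0.008621.
term2 = 0.5*ln(29/20.0) = 0.185782.
DB = 0.008621 + 0.185782 = 0.1944

0.1944


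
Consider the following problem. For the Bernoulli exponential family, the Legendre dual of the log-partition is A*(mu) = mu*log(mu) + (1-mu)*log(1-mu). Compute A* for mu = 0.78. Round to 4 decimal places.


Legendre transform for Bernoulli:
A*(mu) = mu*log(mu) + (1-mu)*log(1-mu).
mu = 0.78, 1-mu = 0.22.
mu*log(mu) = 0.78*log(0.78) = -0.1938.
(1-mu)*log(1-mu) = 0.22*log(0.22) = -0.333108.
A* = -0.1938 + -0.333108 = -0.5269

-0.5269


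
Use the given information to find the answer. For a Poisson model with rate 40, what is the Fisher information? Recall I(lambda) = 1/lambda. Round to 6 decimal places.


Fisher information for Poisson: I(lambda) = 1/lambda.
lambda = 40.
I(lambda) = 1/40 = 0.025000

0.025000


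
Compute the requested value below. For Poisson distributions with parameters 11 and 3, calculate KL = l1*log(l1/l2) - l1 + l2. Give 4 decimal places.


KL divergence for Poisson:
KL = l1*log(l1/l2) - l1 + l2.
l1 = 11, l2 = 3.
log(11/3) = 1.299283.
l1*log(l1/l2) = 11 * 1.299283 = 14.292113.
KL = 14.292113 - 11 + 3 = 6.2921

6.2921


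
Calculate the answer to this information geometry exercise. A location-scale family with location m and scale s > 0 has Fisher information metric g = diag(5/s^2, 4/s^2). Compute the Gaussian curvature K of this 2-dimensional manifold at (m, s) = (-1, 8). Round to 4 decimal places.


The metric has the form g = (A dm^2 + B ds^2)/s^2 with A = 5, B = 4.
Substitute u = sqrt(A/B)*m: g = B*(du^2 + ds^2)/s^2, i.e. B times the
Poincare upper half-plane metric, which has constant Gaussian curvature -1.
Scaling a 2D metric by a constant c divides the Gaussian curvature by c,
so K = -1/B = -1/(4) = -0.2500 everywhere (the point (m, s) = (-1, 8) is irrelevant:
the curvature is constant).
The requested Gaussian curvature is K = -0.2500.

-0.2500


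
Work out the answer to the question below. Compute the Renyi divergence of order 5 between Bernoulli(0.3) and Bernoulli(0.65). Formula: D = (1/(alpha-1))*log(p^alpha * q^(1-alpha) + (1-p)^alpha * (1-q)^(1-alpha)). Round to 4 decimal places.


Renyi divergence of order alpha between Bernoulli distributions:
D = (1/(alpha-1))*log(p^alpha * q^(1-alpha) + (1-p)^alpha * (1-q)^(1-alpha)).
alpha = 5, p = 0.3, q = 0.65.
p^alpha * q^(1-alpha) = 0.3^5 * 0.65^-4 = 0.013613.
(1-p)^alpha * (1-q)^(1-alpha) = 0.7^5 * 0.35^-4 = 11.2.
sum = 0.013613 + 11.2 = 11.213613.
D = (1/4)*log(11.213613) = 0.6043

0.6043


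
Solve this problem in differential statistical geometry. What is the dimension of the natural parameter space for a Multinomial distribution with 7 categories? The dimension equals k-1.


Exponential family dimension calculation:
For Multinomial with k=7 categories, dim = k-1 = 6.

6


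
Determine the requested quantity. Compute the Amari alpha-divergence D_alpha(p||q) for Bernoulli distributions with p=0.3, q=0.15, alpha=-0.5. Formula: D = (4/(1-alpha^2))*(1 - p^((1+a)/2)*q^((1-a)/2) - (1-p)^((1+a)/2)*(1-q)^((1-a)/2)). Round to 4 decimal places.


Amari alpha-divergence:
D = (4/(1-alpha^2))*(1 - p^((1+a)/2)*q^((1-a)/2) - (1-p)^((1+a)/2)*(1-q)^((1-a)/2)).
alpha = -0.5, p = 0.3, q = 0.15.
e1 = (1+alpha)/2 = 0.25, e2 = (1-alpha)/2 = 0.75.
t1 = p^e1 * q^e2 = 0.3^0.25 * 0.15^0.75 = 0.178381.
t2 = (1-p)^e1 * (1-q)^e2 = 0.7^0.25 * 0.85^0.75 = 0.809727.
4/(1-alpha^2) = 5.333333.
D = 5.333333*(1 - 0.178381 - 0.809727) = 0.0634

0.0634


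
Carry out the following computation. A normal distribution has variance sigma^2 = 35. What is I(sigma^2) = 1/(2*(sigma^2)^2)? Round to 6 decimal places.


Fisher information for variance: I(sigma^2) = 1/(2*sigma^4).
sigma^2 = 35, so sigma^4 = 1225.
I = 1/(2*1225) = 1/2450 = 0.000408

0.000408


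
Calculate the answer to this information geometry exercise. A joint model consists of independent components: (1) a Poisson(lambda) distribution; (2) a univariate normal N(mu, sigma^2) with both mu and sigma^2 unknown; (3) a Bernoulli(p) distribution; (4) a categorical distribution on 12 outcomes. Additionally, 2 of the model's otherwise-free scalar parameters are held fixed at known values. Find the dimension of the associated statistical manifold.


The dimension of a statistical manifold equals the number of free
(independent) real parameters of the model. For a product of independent
blocks the parameter counts add.
- Poisson (lambda): 1.
- normal (mu, sigma^2): 2.
- Bernoulli (p): 1.
- categorical on 12 outcomes (probabilities sum to 1): 12-1 = 11.
Total = 1 + 2 + 1 + 11 = 15.
2 parameter(s) fixed at known values: 15 - 2 = 13.
Dimension = 13

13


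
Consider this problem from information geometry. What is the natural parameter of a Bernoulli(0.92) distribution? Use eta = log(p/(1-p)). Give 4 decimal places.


Natural parameter for Bernoulli: eta = log(p/(1-p)).
p = 0.92, 1-p = 0.08.
p/(1-p) = 11.5.
eta = log(11.5) = 2.4423

2.4423


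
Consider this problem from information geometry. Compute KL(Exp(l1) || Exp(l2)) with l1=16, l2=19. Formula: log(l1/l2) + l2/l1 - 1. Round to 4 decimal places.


KL divergence for exponential family:
KL = log(l1/l2) + l2/l1 - 1.
log(16/19) = -0.17185.
19/16 = 1.1875.
KL = -0.17185 + 1.1875 - 1 = 0.0156

0.0156


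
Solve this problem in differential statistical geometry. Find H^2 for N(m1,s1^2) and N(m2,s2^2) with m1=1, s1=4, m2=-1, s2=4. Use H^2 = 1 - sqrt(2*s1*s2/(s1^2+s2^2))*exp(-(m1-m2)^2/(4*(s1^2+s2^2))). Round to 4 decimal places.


Squared Hellinger distance for Gaussians:
H^2 = 1 - sqrt(2*s1*s2/(s1^2+s2^2)) * exp(-(m1-m2)^2/(4*(s1^2+s2^2))).
s1^2 = 16, s2^2 = 16, s1^2+s2^2 = 32.
sqrt(2*4*4/(32)) = 1.0.
(m1-m2)^2 = (2)^2 = 4.
exp(-4/(4*32)) = exp(-0.03125) = 0.969233.
H^2 = 1 - 1.0*0.969233 = 0.0308

0.0308


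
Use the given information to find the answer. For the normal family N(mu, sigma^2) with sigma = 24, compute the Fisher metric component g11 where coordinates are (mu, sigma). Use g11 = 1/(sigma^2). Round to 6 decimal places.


For the 2-parameter normal family, the Fisher metric has:
  g11 = 1/sigma^2, g22 = 2/sigma^2.
sigma = 24, sigma^2 = 576.
g11 = 0.001736

0.001736


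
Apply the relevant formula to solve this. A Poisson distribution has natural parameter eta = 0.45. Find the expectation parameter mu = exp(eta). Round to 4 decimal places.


Expectation parameter for Poisson exponential family:
mu = exp(eta).
eta = 0.45.
mu = exp(0.45) = 1.5683

1.5683


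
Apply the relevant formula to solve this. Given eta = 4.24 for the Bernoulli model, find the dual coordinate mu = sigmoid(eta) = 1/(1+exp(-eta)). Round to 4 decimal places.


Dual coordinate (expectation parameter) for Bernoulli:
mu = 1/(1+exp(-eta)).
eta = 4.24.
exp(-eta) = exp(-4.24) = 0.014408.
mu = 1/(1+0.014408) = 0.9858

0.9858


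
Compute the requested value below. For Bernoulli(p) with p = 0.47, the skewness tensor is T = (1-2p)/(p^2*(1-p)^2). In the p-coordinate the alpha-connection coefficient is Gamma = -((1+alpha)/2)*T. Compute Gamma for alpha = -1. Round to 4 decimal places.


Skewness (Amari-Chentsov) tensor: T = (1-2p)/(p^2*(1-p)^2).
p = 0.47, 1-2p = 0.06, p^2 = 0.2209, (1-p)^2 = 0.2809.
T = 0.06/(0.2209 * 0.2809) = 0.96695.
In the p-coordinate, Gamma^(alpha) = Gamma^(0) - (alpha/2)*T with Gamma^(0) = (1/2)*g'(p) = -T/2,
so Gamma^(alpha) = -((1+alpha)/2)*T.
alpha = -1, -(1+alpha)/2 = 0.0.
Gamma = 0.0 * 0.96695 = 0.0000

0.0000


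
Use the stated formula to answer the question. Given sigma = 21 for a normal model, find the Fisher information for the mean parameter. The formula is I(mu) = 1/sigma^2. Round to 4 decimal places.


The Fisher information for the mean of a normal distribution is I(mu) = 1/sigma^2.
sigma = 21, so sigma^2 = 441.
I(mu) = 1/441 = 0.0023

0.0023


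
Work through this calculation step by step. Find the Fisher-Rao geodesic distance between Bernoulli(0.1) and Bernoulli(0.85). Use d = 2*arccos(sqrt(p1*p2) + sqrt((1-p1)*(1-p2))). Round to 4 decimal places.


Geodesic distance on Bernoulli manifold:
d(p1,p2) = 2*arccos(sqrt(p1*p2) + sqrt((1-p1)*(1-p2))).
sqrt(p1*p2) = sqrt(0.1*0.85) = 0.291548.
sqrt((1-p1)*(1-p2)) = sqrt(0.9*0.15) = 0.367423.
arg = 0.291548 + 0.367423 = 0.658971.
d = 2*arccos(0.658971) = 1.7027

1.7027


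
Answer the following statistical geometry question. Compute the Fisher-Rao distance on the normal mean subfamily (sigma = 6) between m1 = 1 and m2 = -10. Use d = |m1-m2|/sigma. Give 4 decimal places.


On the fixed-variance normal subfamily, geodesic distance = |m1-m2|/sigma.
|1 - -10| = 11.
sigma = 6.
d = 11/6 = 1.8333

1.8333


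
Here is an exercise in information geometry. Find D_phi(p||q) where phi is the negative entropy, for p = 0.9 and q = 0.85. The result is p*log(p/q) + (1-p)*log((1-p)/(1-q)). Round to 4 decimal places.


Bregman divergence with negative entropy generator:
D = p*log(p/q) + (1-p)*log((1-p)/(1-q)).
p = 0.9, q = 0.85.
p*log(p/q) = 0.9*log(0.9/0.85) = 0.051443.
(1-p)*log((1-p)/(1-q)) = 0.1*log(0.1/0.15) = -0.040547.
D = 0.051443 + -0.040547 = 0.0109

0.0109


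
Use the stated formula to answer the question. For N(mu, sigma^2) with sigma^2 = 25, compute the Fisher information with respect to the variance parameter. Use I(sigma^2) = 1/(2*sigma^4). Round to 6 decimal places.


Fisher information for variance: I(sigma^2) = 1/(2*sigma^4).
sigma^2 = 25, so sigma^4 = 625.
I = 1/(2*625) = 1/1250 = 0.000800

0.000800


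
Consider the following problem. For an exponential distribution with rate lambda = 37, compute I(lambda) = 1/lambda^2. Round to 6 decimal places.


Fisher information for exponential: I(lambda) = 1/lambda^2.
lambda = 37, lambda^2 = 1369.
I = 1/1369 = 0.000730

0.000730


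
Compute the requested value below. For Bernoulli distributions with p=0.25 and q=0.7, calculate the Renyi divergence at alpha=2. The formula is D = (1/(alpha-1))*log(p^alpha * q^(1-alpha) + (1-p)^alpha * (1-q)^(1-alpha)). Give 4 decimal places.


Renyi divergence of order alpha between Bernoulli distributions:
D = (1/(alpha-1))*log(p^alpha * q^(1-alpha) + (1-p)^alpha * (1-q)^(1-alpha)).
alpha = 2, p = 0.25, q = 0.7.
p^alpha * q^(1-alpha) = 0.25^2 * 0.7^-1 = 0.089286.
(1-p)^alpha * (1-q)^(1-alpha) = 0.75^2 * 0.3^-1 = 1.875.
sum = 0.089286 + 1.875 = 1.964286.
D = (1/1)*log(1.964286) = 0.6751

0.6751


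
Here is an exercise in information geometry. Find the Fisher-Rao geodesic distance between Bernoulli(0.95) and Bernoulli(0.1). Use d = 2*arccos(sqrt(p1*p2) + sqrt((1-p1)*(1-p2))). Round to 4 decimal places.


Geodesic distance on Bernoulli manifold:
d(p1,p2) = 2*arccos(sqrt(p1*p2) + sqrt((1-p1)*(1-p2))).
sqrt(p1*p2) = sqrt(0.95*0.1) = 0.308221.
sqrt((1-p1)*(1-p2)) = sqrt(0.05*0.9) = 0.212132.
arg = 0.308221 + 0.212132 = 0.520353.
d = 2*arccos(0.520353) = 2.0471

2.0471


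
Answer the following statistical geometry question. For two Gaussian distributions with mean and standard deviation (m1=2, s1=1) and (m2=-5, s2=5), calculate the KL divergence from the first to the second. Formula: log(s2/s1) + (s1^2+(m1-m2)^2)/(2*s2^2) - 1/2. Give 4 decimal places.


KL divergence between normal distributions:
KL = log(s2/s1) + (s1^2 + (m1-m2)^2)/(2*s2^2) - 1/2.
log(5/1) = 1.609438.
(1^2 + (2--5)^2)/(2*5^2) = (1 + 49)/50 = 1.0.
KL = 1.609438 + 1.0 - 0.5 = 2.1094

2.1094


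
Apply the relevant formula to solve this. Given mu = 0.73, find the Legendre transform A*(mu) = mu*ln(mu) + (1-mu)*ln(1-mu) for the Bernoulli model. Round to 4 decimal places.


Legendre transform for Bernoulli:
A*(mu) = mu*log(mu) + (1-mu)*log(1-mu).
mu = 0.73, 1-mu = 0.27.
mu*log(mu) = 0.73*log(0.73) = -0.229739.
(1-mu)*log(1-mu) = 0.27*log(0.27) = -0.35352.
A* = -0.229739 + -0.35352 = -0.5833

-0.5833


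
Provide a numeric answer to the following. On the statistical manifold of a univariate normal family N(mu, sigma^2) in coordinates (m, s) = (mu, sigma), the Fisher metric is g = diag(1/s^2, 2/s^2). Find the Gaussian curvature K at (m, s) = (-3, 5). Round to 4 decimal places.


The metric has the form g = (A dm^2 + B ds^2)/s^2 with A = 1, B = 2.
Substitute u = sqrt(A/B)*m: g = B*(du^2 + ds^2)/s^2, i.e. B times the
Poincare upper half-plane metric, which has constant Gaussian curvature -1.
Scaling a 2D metric by a constant c divides the Gaussian curvature by c,
so K = -1/B = -1/(2) = -0.5000 everywhere (the point (m, s) = (-3, 5) is irrelevant:
the curvature is constant).
The requested Gaussian curvature is K = -0.5000.

-0.5000


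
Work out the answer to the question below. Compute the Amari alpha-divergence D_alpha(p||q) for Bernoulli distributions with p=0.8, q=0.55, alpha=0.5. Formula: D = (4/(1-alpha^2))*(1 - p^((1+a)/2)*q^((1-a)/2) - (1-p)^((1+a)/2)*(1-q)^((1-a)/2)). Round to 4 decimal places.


Amari alpha-divergence:
D = (4/(1-alpha^2))*(1 - p^((1+a)/2)*q^((1-a)/2) - (1-p)^((1+a)/2)*(1-q)^((1-a)/2)).
alpha = 0.5, p = 0.8, q = 0.55.
e1 = (1+alpha)/2 = 0.75, e2 = (1-alpha)/2 = 0.25.
t1 = p^e1 * q^e2 = 0.8^0.75 * 0.55^0.25 = 0.728464.
t2 = (1-p)^e1 * (1-q)^e2 = 0.2^0.75 * 0.45^0.25 = 0.244949.
4/(1-alpha^2) = 5.333333.
D = 5.333333*(1 - 0.728464 - 0.244949) = 0.1418

0.1418


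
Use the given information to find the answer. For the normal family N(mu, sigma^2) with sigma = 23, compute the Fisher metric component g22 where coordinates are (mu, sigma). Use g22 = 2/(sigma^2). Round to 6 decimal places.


For the 2-parameter normal family, the Fisher metric has:
  g11 = 1/sigma^2, g22 = 2/sigma^2.
sigma = 23, sigma^2 = 529.
g22 = 0.003781

0.003781


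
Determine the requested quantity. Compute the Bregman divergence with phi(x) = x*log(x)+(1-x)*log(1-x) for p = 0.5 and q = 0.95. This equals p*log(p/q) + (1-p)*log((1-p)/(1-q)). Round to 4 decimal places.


Bregman divergence with negative entropy generator:
D = p*log(p/q) + (1-p)*log((1-p)/(1-q)).
p = 0.5, q = 0.95.
p*log(p/q) = 0.5*log(0.5/0.95) = -0.320927.
(1-p)*log((1-p)/(1-q)) = 0.5*log(0.5/0.05) = 1.151293.
D = -0.320927 + 1.151293 = 0.8304

0.8304


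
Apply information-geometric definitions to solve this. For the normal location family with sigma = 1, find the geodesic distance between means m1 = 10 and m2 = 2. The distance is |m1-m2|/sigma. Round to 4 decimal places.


On the fixed-variance normal subfamily, geodesic distance = |m1-m2|/sigma.
|10 - 2| = 8.
sigma = 1.
d = 8/1 = 8.0000

8.0000


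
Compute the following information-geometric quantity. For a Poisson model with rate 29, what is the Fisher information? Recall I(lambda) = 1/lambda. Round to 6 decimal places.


Fisher information for Poisson: I(lambda) = 1/lambda.
lambda = 29.
I(lambda) = 1/29 = 0.034483

0.034483


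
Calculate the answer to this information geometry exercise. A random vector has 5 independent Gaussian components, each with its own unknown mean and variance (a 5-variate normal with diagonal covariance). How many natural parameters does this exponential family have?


Exponential family dimension calculation:
Each univariate normal has two natural parameters (mu/sigma^2 and -1/(2 sigma^2)).
With 5 independent components, dim = 2 * 5 = 10.

10


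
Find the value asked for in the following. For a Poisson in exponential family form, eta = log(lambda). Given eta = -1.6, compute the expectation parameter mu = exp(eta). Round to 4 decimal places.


Expectation parameter for Poisson exponential family:
mu = exp(eta).
eta = -1.6.
mu = exp(-1.6) = 0.2019

0.2019


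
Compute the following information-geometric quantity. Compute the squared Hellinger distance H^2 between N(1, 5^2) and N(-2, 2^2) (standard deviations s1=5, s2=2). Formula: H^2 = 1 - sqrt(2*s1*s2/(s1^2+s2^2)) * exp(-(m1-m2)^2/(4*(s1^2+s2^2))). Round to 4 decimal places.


Squared Hellinger distance for Gaussians:
H^2 = 1 - sqrt(2*s1*s2/(s1^2+s2^2)) * exp(-(m1-m2)^2/(4*(s1^2+s2^2))).
s1^2 = 25, s2^2 = 4, s1^2+s2^2 = 29.
sqrt(2*5*2/(29)) = 0.830455.
(m1-m2)^2 = (3)^2 = 9.
exp(-9/(4*29)) = exp(-0.077586) = 0.925347.
H^2 = 1 - 0.830455*0.925347 = 0.2315

0.2315


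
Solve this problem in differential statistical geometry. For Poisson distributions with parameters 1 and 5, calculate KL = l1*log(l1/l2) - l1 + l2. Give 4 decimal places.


KL divergence for Poisson:
KL = l1*log(l1/l2) - l1 + l2.
l1 = 1, l2 = 5.
log(1/5) = -1.609438.
l1*log(l1/l2) = 1 * -1.609438 = -1.609438.
KL = -1.609438 - 1 + 5 = 2.3906

2.3906


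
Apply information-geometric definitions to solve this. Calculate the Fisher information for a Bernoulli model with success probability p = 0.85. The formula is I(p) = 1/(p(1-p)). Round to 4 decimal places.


For Bernoulli(p), Fisher information is I(p) = 1/(p*(1-p)).
p = 0.85, 1-p = 0.15.
p*(1-p) = 0.1275.
I(p) = 1/0.1275 = 7.8431

7.8431


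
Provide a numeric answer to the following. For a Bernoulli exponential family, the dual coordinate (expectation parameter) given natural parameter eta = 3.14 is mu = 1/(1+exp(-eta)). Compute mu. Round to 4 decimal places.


Dual coordinate (expectation parameter) for Bernoulli:
mu = 1/(1+exp(-eta)).
eta = 3.14.
exp(-eta) = exp(-3.14) = 0.043283.
mu = 1/(1+0.043283) = 0.9585

0.9585


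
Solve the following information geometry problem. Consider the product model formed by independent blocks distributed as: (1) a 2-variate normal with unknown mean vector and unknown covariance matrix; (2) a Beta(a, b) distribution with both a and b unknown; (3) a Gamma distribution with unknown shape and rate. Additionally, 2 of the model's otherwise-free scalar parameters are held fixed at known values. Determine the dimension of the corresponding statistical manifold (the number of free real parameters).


The dimension of a statistical manifold equals the number of free
(independent) real parameters of the model. For a product of independent
blocks the parameter counts add.
- 2-variate normal: 2 (mean) + 2*3/2 = 3 (symmetric covariance) = 5.
- Beta (a, b): 2.
- Gamma (shape, rate): 2.
Total = 5 + 2 + 2 = 9.
2 parameter(s) fixed at known values: 9 - 2 = 7.
Dimension = 7

7


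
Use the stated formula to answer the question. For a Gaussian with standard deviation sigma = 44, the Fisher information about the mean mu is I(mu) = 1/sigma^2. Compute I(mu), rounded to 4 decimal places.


The Fisher information for the mean of a normal distribution is I(mu) = 1/sigma^2.
sigma = 44, so sigma^2 = 1936.
I(mu) = 1/1936 = 0.0005

0.0005


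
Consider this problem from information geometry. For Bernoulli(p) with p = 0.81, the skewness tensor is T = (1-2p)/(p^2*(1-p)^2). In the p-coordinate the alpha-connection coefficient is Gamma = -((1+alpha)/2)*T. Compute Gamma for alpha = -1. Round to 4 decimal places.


Skewness (Amari-Chentsov) tensor: T = (1-2p)/(p^2*(1-p)^2).
p = 0.81, 1-2p = -0.62, p^2 = 0.6561, (1-p)^2 = 0.0361.
T = -0.62/(0.6561 * 0.0361) = -26.176673.
In the p-coordinate, Gamma^(alpha) = Gamma^(0) - (alpha/2)*T with Gamma^(0) = (1/2)*g'(p) = -T/2,
so Gamma^(alpha) = -((1+alpha)/2)*T.
alpha = -1, -(1+alpha)/2 = 0.0.
Gamma = 0.0 * -26.176673 = 0.0000

0.0000


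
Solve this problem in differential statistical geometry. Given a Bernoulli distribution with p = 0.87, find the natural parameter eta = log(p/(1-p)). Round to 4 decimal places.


Natural parameter for Bernoulli: eta = log(p/(1-p)).
p = 0.87, 1-p = 0.13.
p/(1-p) = 6.692308.
eta = log(6.692308) = 1.9010

1.9010


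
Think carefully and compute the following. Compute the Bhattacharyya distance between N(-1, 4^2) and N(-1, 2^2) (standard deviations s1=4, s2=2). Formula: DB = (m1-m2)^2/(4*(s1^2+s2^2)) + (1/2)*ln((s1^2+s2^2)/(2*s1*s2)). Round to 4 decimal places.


Bhattacharyya distance between two Gaussians:
DB = (m1-m2)^2/(4*(s1^2+s2^2)) + (1/2)*ln((s1^2+s2^2)/(2*s1*s2)).
(m1-m2)^2 = (0)^2 = 0.
s1^2+s2^2 = 16 + 4 = 20.
term1 = 0/80 = 0.0.
term2 = 0.5*ln(20/16.0) = 0.111572.
DB = 0.0 + 0.111572 = 0.1116

0.1116


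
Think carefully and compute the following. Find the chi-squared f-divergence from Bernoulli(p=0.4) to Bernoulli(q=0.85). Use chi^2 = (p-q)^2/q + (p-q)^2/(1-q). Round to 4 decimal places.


Chi-squared divergence between Bernoulli distributions:
chi^2 = (p-q)^2/q + (p-q)^2/(1-q).
p = 0.4, q = 0.85, p-q = -0.45.
(p-q)^2 = 0.2025.
term1 = 0.2025/0.85 = 0.238235.
term2 = 0.2025/0.15 = 1.35.
chi^2 = 0.238235 + 1.35 = 1.5882

1.5882


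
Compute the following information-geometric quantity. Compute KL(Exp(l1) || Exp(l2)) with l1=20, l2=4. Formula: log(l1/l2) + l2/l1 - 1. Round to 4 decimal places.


KL divergence for exponential family:
KL = log(l1/l2) + l2/l1 - 1.
log(20/4) = 1.609438.
4/20 = 0.2.
KL = 1.609438 + 0.2 - 1 = 0.8094

0.8094


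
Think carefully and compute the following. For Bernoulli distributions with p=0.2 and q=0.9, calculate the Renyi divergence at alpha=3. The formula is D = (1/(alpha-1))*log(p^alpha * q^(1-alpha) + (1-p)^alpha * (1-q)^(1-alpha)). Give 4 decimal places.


Renyi divergence of order alpha between Bernoulli distributions:
D = (1/(alpha-1))*log(p^alpha * q^(1-alpha) + (1-p)^alpha * (1-q)^(1-alpha)).
alpha = 3, p = 0.2, q = 0.9.
p^alpha * q^(1-alpha) = 0.2^3 * 0.9^-2 = 0.009877.
(1-p)^alpha * (1-q)^(1-alpha) = 0.8^3 * 0.1^-2 = 51.2.
sum = 0.009877 + 51.2 = 51.209877.
D = (1/2)*log(51.209877) = 1.9680

1.9680


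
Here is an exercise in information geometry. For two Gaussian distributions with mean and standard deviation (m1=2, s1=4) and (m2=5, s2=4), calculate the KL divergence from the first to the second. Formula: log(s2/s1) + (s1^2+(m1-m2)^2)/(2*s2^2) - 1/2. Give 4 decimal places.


KL divergence between normal distributions:
KL = log(s2/s1) + (s1^2 + (m1-m2)^2)/(2*s2^2) - 1/2.
log(4/4) = 0.0.
(4^2 + (2-5)^2)/(2*4^2) = (16 + 9)/32 = 0.78125.
KL = 0.0 + 0.78125 - 0.5 = 0.2813

0.2813


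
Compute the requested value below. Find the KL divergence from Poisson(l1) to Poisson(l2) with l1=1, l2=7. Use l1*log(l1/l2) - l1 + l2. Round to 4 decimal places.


KL divergence for Poisson:
KL = l1*log(l1/l2) - l1 + l2.
l1 = 1, l2 = 7.
log(1/7) = -1.94591.
l1*log(l1/l2) = 1 * -1.94591 = -1.94591.
KL = -1.94591 - 1 + 7 = 4.0541

4.0541
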